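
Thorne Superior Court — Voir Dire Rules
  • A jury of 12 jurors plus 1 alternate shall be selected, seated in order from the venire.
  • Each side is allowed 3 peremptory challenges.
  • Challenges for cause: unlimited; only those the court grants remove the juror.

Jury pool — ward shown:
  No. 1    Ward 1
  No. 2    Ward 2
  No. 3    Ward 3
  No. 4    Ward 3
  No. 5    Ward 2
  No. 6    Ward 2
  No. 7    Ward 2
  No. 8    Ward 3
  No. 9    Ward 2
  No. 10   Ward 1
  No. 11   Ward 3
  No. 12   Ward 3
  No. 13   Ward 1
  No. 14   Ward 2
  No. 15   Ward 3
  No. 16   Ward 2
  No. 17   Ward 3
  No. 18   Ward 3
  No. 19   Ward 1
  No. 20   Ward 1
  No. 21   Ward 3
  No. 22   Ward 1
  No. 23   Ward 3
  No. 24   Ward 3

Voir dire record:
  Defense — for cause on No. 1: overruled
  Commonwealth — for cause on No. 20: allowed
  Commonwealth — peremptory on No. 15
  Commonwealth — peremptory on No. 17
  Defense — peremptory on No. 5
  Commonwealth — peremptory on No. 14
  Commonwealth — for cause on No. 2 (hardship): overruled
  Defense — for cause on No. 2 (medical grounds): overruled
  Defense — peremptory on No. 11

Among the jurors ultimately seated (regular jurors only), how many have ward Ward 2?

5

Removed: #5, #11, #14, #15, #17, #20.
Seated jurors 1–12: #1, #2, #3, #4, #6, #7, #8, #9, #10, #12, #13, #16 (alternates #18 not counted).
Of those, in Ward 2: #2, #6, #7, #9, #16 → 5.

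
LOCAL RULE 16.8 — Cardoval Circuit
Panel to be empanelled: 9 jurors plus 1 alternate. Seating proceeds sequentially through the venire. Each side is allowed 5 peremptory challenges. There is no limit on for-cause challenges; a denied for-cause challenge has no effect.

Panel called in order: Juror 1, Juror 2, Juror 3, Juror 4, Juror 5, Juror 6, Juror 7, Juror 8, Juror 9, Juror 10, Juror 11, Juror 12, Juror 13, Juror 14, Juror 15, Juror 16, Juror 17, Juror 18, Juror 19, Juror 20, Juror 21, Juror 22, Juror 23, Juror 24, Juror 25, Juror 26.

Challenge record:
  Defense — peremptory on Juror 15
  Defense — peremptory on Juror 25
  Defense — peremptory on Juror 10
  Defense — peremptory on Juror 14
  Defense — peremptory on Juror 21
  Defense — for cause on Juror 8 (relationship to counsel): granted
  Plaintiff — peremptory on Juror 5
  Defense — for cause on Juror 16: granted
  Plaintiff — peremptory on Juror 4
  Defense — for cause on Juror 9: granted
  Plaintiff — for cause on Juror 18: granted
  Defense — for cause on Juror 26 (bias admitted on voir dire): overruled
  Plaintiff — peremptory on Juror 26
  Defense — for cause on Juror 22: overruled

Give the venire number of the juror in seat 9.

17

Removed: #4, #5, #8, #9, #10, #14, #15, #16, #18, #21, #25, #26. (#22 stays — for-cause denied.)
Filling seats in venire order through position 9: #1, #2, #3, #6, #7, #11, #12, #13, #17.
So seat 9 is #17.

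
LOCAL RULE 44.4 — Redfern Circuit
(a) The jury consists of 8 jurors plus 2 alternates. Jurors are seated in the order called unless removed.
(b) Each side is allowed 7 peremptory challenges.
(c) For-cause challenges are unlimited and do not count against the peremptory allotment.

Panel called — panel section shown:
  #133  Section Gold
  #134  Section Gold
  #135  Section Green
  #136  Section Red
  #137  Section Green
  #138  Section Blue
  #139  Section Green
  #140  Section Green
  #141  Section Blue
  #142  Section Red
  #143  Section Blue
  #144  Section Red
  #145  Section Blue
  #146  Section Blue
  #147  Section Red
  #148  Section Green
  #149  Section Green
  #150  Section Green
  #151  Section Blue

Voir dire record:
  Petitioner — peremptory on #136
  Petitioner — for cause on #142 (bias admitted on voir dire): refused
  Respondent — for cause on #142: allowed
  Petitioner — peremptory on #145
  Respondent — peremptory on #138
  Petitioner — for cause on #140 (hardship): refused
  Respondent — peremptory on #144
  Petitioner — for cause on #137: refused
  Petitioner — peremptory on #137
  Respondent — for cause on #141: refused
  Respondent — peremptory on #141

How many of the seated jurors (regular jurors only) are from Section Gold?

2

Removed: #136, #137, #138, #141, #142, #144, #145.
Seated jurors 1–8: #133, #134, #135, #139, #140, #143, #146, #147 (alternates #148, #149 not counted).
Of those, in Section Gold: #133, #134 → 2.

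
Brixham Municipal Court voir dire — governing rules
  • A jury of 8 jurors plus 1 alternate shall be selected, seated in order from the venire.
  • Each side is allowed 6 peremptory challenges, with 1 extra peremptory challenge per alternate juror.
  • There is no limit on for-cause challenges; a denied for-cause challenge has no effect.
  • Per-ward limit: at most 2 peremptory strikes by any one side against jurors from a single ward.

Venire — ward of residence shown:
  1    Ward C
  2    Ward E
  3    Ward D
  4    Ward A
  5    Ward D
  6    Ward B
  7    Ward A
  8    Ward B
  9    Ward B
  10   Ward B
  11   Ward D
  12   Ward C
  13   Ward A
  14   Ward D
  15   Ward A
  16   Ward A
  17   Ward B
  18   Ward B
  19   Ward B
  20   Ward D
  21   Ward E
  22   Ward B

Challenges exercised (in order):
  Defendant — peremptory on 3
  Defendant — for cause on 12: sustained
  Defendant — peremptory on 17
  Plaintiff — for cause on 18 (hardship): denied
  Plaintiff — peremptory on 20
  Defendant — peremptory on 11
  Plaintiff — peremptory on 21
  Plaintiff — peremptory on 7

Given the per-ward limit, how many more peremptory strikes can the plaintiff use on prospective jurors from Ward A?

Plaintiff peremptories so far: #20, #21, #7 — 3 of 7 used, 4 left overall.
Against Ward A: #7 — 1 used; per-ward cap 2 leaves 1.
Binding limit: min(4, 1) = 1.

1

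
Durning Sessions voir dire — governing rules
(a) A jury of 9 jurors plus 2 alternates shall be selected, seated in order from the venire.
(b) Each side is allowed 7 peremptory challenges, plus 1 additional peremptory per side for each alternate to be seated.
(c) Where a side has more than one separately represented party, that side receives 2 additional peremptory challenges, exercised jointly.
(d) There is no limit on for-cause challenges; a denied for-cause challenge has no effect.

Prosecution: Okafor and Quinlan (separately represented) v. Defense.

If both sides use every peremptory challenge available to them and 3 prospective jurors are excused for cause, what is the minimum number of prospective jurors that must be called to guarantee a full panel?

Seats to fill: 9 + 2 alternates = 11.
Peremptories — Prosecution: 7 + 1×2 + 2 = 11; Defense: 7 + 1×2 = 9; total 20.
For-cause removals: 3.
Minimum venire: 11 + 20 + 3 = 34.

34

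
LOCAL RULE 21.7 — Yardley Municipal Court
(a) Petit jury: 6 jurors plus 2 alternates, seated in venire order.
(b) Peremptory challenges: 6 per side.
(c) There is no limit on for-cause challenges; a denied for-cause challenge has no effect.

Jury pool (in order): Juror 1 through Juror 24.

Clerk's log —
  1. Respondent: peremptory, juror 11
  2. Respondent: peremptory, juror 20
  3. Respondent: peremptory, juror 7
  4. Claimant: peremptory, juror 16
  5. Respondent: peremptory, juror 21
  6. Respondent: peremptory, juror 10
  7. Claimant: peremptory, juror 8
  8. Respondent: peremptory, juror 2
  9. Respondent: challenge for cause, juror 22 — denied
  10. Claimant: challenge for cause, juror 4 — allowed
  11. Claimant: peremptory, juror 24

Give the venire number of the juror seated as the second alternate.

Removed: #2, #4, #7, #8, #10, #11, #16, #20, #21, #24. (#22 stays — for-cause denied.)
Seating in order: seats 1–6 → #1, #3, #5, #6, #9, #12; alternates → #13, #14.
So alternate 2 is #14.

14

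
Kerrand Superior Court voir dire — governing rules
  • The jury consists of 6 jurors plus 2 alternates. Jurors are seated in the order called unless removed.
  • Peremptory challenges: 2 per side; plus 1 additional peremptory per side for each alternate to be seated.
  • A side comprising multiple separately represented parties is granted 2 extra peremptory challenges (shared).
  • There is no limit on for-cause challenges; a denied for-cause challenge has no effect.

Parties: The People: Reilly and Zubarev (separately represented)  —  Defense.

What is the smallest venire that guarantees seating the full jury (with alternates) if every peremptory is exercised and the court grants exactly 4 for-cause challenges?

Seats to fill: 6 + 2 alternates = 8.
Peremptories — The People: 2 + 1×2 + 2 = 6; Defense: 2 + 1×2 = 4; total 10.
For-cause removals: 4.
Minimum venire: 8 + 10 + 4 = 22.

22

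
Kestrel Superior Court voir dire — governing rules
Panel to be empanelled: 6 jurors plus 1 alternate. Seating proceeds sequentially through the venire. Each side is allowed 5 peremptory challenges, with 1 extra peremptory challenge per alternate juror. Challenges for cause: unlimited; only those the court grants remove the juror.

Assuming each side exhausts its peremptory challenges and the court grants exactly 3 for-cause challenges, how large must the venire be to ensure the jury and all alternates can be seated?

22

Seats to fill: 6 + 1 alternates = 7.
Peremptories: 5 + 1×1 = 6 per side × 2 sides = 12.
For-cause removals: 3.
Minimum venire: 7 + 12 + 3 = 22.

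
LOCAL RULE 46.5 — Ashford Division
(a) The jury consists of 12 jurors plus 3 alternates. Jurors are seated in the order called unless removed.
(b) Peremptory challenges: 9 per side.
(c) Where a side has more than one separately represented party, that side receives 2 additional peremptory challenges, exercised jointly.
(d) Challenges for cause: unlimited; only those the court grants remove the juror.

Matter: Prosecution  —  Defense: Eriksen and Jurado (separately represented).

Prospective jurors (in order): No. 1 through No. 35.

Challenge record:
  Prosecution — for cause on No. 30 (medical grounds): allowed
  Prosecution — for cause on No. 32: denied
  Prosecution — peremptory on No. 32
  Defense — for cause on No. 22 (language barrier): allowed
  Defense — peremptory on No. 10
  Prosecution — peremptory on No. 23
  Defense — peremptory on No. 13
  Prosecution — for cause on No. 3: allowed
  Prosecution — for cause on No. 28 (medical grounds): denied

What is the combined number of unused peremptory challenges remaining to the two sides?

Prosecution allotment: 9. Defense allotment: 9 base + 2 multi-party = 11.
Prosecution peremptories used: #32, #23 — 2 (for-cause on #30, #32, #3, #28 don't count).
Defense peremptories used: #10, #13 — 2 (the for-cause on #22 doesn't count).
Remaining: (9 − 2) + (11 − 2) = 16.

16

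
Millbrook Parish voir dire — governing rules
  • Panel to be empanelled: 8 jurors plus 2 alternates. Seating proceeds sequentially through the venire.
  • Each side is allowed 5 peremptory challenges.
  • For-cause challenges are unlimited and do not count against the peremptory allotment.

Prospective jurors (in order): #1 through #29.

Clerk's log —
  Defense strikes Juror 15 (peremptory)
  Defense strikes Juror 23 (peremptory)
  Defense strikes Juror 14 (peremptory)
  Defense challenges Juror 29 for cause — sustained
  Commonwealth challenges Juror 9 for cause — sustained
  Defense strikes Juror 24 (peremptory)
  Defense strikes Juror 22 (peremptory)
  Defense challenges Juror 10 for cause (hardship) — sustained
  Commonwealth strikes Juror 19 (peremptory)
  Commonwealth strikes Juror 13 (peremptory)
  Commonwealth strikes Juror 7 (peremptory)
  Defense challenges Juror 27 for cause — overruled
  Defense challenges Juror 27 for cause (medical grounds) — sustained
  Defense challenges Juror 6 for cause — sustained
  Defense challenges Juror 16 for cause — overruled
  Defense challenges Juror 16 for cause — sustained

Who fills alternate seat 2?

Removed: #6, #7, #9, #10, #13, #14, #15, #16, #19, #22, #23, #24, #27, #29.
Seating in order: seats 1–8 → #1, #2, #3, #4, #5, #8, #11, #12; alternates → #17, #18.
So alternate 2 is #18.

18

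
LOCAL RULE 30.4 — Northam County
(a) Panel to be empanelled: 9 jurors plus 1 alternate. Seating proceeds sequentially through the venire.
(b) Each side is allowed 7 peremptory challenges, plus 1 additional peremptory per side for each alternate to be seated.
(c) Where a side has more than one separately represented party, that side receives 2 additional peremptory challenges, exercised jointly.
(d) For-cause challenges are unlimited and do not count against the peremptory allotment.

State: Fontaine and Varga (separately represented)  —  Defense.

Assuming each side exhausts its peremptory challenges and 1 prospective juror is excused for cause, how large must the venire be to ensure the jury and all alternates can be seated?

29

Seats to fill: 9 + 1 alternates = 10.
Peremptories — State: 7 + 1×1 + 2 = 10; Defense: 7 + 1×1 = 8; total 18.
For-cause removals: 1.
Minimum venire: 10 + 18 + 1 = 29.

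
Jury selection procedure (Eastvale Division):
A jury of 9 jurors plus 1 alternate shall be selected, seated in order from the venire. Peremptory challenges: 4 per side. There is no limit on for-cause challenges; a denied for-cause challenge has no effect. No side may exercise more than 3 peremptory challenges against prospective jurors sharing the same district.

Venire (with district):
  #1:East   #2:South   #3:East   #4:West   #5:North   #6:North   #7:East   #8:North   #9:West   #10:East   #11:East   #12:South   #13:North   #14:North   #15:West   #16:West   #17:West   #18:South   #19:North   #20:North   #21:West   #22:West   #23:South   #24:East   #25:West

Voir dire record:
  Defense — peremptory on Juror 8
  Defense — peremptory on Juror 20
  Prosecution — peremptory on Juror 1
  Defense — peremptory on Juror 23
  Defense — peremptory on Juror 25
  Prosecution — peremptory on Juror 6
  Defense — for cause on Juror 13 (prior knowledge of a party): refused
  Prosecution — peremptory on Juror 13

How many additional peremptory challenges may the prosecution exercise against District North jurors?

1

Prosecution peremptories so far: #1, #6, #13 — 3 of 4 used, 1 left overall.
Against District North: #6, #13 — 2 used; per-district cap 3 leaves 1.
Binding limit: min(1, 1) = 1.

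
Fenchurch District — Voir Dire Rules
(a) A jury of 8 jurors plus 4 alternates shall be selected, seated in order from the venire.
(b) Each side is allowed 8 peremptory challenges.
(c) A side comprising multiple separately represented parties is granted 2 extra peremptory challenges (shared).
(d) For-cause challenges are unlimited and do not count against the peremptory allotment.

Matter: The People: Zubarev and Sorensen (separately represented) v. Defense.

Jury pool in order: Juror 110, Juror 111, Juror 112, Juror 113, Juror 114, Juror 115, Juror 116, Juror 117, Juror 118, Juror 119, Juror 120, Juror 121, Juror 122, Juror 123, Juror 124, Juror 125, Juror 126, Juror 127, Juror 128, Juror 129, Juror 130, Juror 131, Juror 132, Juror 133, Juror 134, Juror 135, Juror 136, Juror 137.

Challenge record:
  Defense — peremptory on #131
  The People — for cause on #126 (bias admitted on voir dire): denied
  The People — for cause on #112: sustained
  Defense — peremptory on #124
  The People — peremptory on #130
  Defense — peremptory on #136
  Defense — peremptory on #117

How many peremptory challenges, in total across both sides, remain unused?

13

The People allotment: 8 base + 2 multi-party = 10. Defense allotment: 8.
The People peremptories used: #130 — 1 (for-cause on #126, #112 don't count).
Defense peremptories used: #131, #124, #136, #117 — 4.
Remaining: (10 − 1) + (8 − 4) = 13.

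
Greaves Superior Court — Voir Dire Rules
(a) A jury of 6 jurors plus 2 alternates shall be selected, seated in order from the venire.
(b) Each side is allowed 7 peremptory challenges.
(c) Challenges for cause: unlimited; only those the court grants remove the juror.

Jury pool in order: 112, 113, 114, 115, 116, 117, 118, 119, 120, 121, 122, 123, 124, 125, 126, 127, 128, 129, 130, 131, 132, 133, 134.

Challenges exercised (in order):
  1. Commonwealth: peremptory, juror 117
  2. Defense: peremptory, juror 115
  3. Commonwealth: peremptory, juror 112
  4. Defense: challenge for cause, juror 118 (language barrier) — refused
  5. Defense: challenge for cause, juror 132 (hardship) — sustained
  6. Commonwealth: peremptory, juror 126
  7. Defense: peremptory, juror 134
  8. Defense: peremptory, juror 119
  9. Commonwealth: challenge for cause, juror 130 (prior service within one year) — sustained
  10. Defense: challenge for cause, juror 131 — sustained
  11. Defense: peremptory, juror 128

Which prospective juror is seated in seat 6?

Removed: #112, #115, #117, #119, #126, #128, #130, #131, #132, #134. (#118 stays — for-cause denied.)
Filling seats in venire order through position 6: #113, #114, #116, #118, #120, #121.
So seat 6 is #121.

121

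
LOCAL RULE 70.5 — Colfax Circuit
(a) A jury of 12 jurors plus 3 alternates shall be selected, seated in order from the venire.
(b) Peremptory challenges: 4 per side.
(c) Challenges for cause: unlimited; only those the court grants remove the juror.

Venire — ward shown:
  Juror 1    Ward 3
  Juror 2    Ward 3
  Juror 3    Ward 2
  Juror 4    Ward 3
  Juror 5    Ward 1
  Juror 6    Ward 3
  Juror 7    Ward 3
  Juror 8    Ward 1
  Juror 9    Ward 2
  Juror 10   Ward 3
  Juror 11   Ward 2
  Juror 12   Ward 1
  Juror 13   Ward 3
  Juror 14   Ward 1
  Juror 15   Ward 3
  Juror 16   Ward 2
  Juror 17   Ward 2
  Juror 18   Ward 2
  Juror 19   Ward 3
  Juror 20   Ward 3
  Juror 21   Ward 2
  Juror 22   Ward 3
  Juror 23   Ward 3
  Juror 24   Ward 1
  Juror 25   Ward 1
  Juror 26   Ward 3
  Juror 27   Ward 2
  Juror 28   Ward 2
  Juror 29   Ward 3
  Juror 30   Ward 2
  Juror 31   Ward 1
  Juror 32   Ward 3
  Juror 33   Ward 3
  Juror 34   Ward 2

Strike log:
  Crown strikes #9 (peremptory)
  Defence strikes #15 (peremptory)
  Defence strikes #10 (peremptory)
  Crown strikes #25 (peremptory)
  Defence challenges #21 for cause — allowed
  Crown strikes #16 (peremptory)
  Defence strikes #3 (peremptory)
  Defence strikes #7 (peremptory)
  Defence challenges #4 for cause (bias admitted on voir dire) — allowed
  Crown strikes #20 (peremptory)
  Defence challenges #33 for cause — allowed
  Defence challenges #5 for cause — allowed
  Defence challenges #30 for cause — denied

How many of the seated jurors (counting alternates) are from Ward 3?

8

Removed: #3, #4, #5, #7, #9, #10, #15, #16, #20, #21, #25, #33.
Seated (15 incl. alternates): #1, #2, #6, #8, #11, #12, #13, #14, #17, #18, #19, #22, #23, #24, #26.
Of those, in Ward 3: #1, #2, #6, #13, #19, #22, #23, #26 → 8.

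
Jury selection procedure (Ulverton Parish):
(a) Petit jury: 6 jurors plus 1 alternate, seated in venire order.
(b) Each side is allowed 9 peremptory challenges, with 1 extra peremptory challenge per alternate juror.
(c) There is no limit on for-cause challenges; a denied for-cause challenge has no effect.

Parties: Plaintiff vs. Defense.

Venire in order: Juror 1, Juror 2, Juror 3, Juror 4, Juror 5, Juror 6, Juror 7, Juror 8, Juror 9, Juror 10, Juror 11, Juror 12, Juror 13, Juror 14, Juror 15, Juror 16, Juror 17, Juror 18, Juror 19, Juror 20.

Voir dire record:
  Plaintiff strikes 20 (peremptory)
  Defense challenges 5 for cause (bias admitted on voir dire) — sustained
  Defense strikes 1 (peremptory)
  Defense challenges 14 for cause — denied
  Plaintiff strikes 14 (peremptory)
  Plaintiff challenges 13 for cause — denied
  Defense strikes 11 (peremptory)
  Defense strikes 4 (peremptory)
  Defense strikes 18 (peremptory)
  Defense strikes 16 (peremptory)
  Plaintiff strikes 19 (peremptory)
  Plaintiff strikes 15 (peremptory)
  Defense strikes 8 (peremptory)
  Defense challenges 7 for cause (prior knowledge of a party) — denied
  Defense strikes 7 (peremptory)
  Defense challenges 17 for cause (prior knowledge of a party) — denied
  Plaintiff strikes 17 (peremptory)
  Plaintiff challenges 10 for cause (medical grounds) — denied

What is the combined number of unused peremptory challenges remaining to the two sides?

Plaintiff allotment: 9 base + 1 × 1 alternate = 10. Defense allotment: 9 base + 1 × 1 alternate = 10.
Plaintiff peremptories used: #20, #14, #19, #15, #17 — 5 (for-cause on #13, #10 don't count).
Defense peremptories used: #1, #11, #4, #18, #16, #8, #7 — 7 (for-cause on #5, #14, #7, #17 don't count).
Remaining: (10 − 5) + (10 − 7) = 8.

8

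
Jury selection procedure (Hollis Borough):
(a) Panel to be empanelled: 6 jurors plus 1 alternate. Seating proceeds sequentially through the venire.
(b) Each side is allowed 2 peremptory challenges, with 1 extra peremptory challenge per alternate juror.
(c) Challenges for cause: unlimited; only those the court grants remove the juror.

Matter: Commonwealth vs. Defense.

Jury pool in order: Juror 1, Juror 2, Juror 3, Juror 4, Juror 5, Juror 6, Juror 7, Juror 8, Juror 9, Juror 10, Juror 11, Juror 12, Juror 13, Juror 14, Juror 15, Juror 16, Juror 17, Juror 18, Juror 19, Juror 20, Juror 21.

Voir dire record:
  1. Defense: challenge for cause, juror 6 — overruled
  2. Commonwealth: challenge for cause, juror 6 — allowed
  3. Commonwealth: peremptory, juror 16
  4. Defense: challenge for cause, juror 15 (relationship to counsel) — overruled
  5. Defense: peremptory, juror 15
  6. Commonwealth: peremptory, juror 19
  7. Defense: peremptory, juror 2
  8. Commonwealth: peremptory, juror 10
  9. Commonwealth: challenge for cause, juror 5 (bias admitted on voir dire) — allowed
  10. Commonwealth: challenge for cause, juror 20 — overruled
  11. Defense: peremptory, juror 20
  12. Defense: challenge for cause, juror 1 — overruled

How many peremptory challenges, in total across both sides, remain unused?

0

Commonwealth allotment: 2 base + 1 × 1 alternate = 3. Defense allotment: 2 base + 1 × 1 alternate = 3.
Commonwealth peremptories used: #16, #19, #10 — 3 (for-cause on #6, #5, #20 don't count).
Defense peremptories used: #15, #2, #20 — 3 (for-cause on #6, #15, #1 don't count).
Remaining: (3 − 3) + (3 − 3) = 0.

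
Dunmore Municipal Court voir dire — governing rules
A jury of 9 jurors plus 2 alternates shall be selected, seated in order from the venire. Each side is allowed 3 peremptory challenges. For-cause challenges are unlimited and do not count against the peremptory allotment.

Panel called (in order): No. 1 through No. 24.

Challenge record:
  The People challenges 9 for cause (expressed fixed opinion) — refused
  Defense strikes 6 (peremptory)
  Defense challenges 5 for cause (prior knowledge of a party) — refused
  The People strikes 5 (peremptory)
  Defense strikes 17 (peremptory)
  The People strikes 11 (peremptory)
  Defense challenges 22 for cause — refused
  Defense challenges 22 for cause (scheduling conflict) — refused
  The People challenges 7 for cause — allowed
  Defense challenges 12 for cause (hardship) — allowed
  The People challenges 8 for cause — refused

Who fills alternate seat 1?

15

Removed: #5, #6, #7, #11, #12, #17. (#8, #9, #22 stay — for-cause denied.)
Seating in order: seats 1–9 → #1, #2, #3, #4, #8, #9, #10, #13, #14; alternates → #15, #16.
So alternate 1 is #15.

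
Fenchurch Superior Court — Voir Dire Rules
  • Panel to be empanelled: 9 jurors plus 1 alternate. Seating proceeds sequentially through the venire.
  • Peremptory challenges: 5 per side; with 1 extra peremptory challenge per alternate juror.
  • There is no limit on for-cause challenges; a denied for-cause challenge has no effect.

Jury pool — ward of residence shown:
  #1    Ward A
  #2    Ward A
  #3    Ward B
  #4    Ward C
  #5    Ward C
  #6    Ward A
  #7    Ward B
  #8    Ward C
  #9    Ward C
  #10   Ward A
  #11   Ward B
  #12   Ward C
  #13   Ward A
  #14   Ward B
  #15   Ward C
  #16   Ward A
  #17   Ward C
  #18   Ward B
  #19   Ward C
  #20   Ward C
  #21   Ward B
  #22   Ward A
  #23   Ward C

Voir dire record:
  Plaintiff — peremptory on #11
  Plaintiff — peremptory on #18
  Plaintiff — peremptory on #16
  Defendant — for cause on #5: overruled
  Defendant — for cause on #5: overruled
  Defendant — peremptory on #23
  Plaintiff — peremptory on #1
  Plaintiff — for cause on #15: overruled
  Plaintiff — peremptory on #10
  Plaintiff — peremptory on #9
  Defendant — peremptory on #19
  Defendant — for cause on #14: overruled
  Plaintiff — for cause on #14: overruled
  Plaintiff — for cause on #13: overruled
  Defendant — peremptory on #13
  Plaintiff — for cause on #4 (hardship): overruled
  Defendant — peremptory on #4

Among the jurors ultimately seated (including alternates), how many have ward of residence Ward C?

Removed: #1, #4, #9, #10, #11, #13, #16, #18, #19, #23.
Seated (10 incl. alternates): #2, #3, #5, #6, #7, #8, #12, #14, #15, #17.
Of those, in Ward C: #5, #8, #12, #15, #17 → 5.

5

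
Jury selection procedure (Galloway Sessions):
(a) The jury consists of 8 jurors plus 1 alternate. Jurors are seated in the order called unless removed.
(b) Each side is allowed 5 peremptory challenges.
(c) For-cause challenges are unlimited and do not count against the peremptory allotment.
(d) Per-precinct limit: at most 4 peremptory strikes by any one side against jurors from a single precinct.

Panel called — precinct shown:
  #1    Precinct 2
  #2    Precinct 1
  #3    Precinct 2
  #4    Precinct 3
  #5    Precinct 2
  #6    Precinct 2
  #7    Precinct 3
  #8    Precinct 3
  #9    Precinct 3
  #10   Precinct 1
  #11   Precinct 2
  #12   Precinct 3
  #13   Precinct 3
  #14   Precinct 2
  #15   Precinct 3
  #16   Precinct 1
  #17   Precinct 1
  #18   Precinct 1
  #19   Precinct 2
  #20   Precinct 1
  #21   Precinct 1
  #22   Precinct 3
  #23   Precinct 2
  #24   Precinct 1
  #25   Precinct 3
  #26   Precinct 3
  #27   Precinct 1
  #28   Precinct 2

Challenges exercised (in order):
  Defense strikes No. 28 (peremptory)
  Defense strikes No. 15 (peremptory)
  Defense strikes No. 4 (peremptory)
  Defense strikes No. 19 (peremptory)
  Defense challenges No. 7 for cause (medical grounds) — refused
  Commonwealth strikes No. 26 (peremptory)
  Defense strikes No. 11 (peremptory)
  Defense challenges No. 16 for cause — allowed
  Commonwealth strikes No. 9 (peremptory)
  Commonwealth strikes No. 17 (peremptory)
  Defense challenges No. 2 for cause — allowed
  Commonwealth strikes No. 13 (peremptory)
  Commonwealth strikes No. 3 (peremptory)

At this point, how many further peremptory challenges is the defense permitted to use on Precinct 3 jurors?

0

Defense peremptories so far: #28, #15, #4, #19, #11 — 5 of 5 used, 0 left overall.
Against Precinct 3: #15, #4 — 2 used; per-precinct cap 4 leaves 2.
Binding limit: min(0, 2) = 0.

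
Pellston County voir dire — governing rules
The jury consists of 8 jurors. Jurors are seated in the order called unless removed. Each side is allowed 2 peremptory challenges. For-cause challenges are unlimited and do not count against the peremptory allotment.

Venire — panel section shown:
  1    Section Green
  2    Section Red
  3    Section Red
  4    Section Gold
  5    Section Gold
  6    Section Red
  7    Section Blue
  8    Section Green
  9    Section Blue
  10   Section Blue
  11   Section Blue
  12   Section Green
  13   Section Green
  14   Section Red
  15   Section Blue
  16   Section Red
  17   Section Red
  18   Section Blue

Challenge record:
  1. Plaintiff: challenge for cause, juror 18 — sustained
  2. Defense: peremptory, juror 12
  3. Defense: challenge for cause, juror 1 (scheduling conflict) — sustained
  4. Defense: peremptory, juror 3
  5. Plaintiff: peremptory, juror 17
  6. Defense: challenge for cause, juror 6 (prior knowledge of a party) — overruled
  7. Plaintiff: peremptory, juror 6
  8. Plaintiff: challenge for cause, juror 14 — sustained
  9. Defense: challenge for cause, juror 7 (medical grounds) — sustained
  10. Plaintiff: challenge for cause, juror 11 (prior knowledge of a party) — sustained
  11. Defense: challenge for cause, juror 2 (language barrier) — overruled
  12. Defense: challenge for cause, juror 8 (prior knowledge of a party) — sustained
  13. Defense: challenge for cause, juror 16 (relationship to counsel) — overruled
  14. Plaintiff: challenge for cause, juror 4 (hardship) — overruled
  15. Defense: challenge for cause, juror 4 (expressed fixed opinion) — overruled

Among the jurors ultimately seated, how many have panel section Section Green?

Removed: #1, #3, #6, #7, #8, #11, #12, #14, #17, #18.
Seated jurors 1–8: #2, #4, #5, #9, #10, #13, #15, #16.
Of those, in Section Green: #13 → 1.

1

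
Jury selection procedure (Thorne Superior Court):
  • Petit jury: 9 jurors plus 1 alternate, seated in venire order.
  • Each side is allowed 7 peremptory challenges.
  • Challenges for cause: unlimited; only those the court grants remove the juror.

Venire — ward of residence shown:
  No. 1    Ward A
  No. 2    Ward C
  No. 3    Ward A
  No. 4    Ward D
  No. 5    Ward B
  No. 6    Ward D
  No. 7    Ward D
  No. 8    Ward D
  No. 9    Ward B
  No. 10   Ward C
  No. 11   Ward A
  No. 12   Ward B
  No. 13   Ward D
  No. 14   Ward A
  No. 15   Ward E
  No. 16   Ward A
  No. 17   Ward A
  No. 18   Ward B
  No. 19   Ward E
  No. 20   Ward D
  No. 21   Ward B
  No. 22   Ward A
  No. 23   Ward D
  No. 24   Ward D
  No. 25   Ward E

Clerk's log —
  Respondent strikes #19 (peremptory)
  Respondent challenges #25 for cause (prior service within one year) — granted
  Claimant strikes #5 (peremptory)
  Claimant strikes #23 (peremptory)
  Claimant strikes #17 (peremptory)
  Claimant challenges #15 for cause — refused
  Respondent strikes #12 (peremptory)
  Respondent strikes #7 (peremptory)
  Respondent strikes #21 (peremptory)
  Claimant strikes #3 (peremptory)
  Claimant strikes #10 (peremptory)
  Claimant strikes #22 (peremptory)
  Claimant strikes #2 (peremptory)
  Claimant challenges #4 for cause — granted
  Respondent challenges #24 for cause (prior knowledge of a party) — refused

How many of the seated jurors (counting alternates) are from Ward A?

Removed: #2, #3, #4, #5, #7, #10, #12, #17, #19, #21, #22, #23, #25.
Seated (10 incl. alternates): #1, #6, #8, #9, #11, #13, #14, #15, #16, #18.
Of those, in Ward A: #1, #11, #14, #16 → 4.

4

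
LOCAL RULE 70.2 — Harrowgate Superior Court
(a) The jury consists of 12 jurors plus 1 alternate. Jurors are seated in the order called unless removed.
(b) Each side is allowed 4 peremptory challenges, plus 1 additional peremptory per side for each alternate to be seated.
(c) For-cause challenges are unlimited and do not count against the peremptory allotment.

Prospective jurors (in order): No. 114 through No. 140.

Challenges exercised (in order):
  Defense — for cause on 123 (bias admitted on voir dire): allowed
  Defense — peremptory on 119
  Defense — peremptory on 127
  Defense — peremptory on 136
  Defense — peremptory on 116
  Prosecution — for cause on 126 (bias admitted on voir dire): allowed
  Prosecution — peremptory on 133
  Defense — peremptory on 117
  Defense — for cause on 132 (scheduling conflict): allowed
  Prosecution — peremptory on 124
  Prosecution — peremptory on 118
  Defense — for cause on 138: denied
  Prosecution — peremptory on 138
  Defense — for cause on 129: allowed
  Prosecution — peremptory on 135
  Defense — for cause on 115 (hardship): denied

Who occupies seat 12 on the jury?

139

Removed: #116, #117, #118, #119, #123, #124, #126, #127, #129, #132, #133, #135, #136, #138. (#115 stays — for-cause denied.)
Seating in order: seats 1–12 → #114, #115, #120, #121, #122, #125, #128, #130, #131, #134, #137, #139; alternates → #140.
So seat 12 is #139.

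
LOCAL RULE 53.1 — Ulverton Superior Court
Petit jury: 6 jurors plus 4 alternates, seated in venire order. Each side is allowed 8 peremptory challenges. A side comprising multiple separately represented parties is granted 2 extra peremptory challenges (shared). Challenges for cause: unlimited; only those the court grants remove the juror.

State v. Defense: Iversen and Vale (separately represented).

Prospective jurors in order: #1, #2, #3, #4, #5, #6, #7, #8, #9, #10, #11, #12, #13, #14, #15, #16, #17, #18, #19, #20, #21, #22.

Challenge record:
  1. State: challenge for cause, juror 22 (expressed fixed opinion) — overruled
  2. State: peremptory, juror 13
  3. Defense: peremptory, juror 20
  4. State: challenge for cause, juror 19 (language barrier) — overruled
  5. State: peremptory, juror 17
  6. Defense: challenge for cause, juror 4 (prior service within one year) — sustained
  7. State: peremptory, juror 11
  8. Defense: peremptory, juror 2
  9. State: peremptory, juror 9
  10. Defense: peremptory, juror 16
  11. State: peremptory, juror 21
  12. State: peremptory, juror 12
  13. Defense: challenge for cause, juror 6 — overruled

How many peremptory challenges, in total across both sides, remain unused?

9

State allotment: 8. Defense allotment: 8 base + 2 multi-party = 10.
State peremptories used: #13, #17, #11, #9, #21, #12 — 6 (for-cause on #22, #19 don't count).
Defense peremptories used: #20, #2, #16 — 3 (for-cause on #4, #6 don't count).
Remaining: (8 − 6) + (10 − 3) = 9.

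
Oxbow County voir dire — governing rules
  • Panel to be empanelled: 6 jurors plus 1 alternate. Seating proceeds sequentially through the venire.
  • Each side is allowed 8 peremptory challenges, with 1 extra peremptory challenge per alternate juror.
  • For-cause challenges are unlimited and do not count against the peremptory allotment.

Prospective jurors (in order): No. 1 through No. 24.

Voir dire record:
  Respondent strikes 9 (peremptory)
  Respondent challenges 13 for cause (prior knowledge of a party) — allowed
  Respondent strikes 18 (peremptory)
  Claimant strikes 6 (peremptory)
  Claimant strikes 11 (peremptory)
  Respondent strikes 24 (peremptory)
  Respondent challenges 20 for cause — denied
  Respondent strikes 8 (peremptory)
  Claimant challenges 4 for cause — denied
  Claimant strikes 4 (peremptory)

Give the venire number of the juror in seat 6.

Removed: #4, #6, #8, #9, #11, #13, #18, #24. (#20 stays — for-cause denied.)
Seating in order: seats 1–6 → #1, #2, #3, #5, #7, #10; alternates → #12.
So seat 6 is #10.

10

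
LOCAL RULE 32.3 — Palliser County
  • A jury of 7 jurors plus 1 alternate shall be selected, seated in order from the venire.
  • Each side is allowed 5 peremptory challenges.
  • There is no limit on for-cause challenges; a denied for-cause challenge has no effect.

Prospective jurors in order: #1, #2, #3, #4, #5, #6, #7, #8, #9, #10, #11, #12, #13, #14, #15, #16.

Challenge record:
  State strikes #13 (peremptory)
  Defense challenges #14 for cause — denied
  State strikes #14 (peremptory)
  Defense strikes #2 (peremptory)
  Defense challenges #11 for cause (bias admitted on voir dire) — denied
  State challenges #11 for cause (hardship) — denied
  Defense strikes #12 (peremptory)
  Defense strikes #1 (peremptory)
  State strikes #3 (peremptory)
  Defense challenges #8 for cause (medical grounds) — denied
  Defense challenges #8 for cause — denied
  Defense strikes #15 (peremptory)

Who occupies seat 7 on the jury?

Removed: #1, #2, #3, #12, #13, #14, #15. (#8, #11 stay — for-cause denied.)
Filling seats in venire order through position 7: #4, #5, #6, #7, #8, #9, #10.
So seat 7 is #10.

10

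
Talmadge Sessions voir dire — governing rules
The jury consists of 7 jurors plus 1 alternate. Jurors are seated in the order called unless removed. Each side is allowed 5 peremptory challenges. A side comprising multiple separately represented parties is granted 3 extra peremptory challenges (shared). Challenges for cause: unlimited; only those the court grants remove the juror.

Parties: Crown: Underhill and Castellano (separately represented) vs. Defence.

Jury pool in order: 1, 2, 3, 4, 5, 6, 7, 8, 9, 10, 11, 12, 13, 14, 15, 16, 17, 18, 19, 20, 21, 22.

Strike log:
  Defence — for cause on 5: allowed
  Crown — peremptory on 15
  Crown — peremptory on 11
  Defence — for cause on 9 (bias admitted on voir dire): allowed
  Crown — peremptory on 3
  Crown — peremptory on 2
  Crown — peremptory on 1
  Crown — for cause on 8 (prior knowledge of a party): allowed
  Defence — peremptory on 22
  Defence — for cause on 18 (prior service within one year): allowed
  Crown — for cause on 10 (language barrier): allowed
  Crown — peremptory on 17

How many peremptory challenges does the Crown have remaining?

2

Crown allotment: 5 base + 3 multi-party = 8.
Crown peremptories used: #15, #11, #3, #2, #1, #17 — 6 (for-cause on #8, #10 don't count).
Remaining: 8 − 6 = 2.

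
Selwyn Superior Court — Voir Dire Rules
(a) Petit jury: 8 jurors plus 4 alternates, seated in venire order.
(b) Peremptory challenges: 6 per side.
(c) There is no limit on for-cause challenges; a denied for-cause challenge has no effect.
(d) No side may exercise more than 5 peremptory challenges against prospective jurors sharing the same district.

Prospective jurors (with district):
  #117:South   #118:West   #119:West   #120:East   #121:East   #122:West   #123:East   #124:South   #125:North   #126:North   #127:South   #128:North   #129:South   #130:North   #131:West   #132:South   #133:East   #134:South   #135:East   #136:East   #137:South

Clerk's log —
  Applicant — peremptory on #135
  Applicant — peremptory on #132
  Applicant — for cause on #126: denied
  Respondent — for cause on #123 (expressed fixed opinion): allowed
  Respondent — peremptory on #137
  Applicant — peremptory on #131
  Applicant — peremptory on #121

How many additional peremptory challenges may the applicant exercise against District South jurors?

2

Applicant peremptories so far: #135, #132, #131, #121 — 4 of 6 used, 2 left overall.
Against District South: #132 — 1 used; per-district cap 5 leaves 4.
Binding limit: min(2, 4) = 2.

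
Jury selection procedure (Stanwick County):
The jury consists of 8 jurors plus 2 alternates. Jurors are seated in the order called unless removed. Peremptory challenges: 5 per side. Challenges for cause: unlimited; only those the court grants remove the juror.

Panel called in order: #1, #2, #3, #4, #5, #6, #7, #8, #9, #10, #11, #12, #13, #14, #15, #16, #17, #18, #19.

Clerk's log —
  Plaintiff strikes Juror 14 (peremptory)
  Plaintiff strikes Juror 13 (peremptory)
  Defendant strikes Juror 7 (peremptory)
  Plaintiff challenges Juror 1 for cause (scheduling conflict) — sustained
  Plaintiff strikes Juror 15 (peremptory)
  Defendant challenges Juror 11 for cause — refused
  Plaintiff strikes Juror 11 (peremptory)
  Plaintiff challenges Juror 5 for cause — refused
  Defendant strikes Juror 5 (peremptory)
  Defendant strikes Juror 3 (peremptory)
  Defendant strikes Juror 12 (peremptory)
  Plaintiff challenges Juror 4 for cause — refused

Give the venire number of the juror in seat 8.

Removed: #1, #3, #5, #7, #11, #12, #13, #14, #15. (#4 stays — for-cause denied.)
Seating in order: seats 1–8 → #2, #4, #6, #8, #9, #10, #16, #17; alternates → #18, #19.
So seat 8 is #17.

17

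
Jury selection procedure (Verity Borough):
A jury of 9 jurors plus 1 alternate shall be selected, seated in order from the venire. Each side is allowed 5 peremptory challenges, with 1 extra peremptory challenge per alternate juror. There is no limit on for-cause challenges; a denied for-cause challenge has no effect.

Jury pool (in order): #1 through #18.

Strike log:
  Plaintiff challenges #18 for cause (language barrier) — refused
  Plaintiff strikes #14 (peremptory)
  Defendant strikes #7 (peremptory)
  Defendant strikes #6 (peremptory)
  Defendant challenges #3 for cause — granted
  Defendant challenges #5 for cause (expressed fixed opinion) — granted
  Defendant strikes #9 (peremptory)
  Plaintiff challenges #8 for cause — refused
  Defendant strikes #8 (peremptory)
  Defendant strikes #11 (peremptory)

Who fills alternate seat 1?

Removed: #3, #5, #6, #7, #8, #9, #11, #14. (#18 stays — for-cause denied.)
Seating in order: seats 1–9 → #1, #2, #4, #10, #12, #13, #15, #16, #17; alternates → #18.
So alternate 1 is #18.

18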